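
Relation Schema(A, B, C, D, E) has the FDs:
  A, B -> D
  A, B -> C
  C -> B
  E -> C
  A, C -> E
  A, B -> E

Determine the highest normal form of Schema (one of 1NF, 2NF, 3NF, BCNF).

3NF

Candidate keys: {A, B}, {A, C}, {A, E}. Prime attributes: {A, B, C, E}.
For C -> B we have {C}⁺ = {B, C}; {C} is not a superkey, so BCNF fails.
Since {B} ⊆ prime attributes and every other non-superkey FD also has a prime right side, the schema is in 3NF.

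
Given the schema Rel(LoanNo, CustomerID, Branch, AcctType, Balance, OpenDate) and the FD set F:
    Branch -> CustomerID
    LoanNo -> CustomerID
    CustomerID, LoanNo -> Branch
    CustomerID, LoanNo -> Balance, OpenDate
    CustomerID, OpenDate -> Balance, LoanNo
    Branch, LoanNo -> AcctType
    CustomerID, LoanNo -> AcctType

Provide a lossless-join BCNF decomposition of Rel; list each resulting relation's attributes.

Candidate keys of the original relation: {Branch, OpenDate}, {CustomerID, OpenDate}, {LoanNo}.
In {AcctType, Balance, Branch, CustomerID, LoanNo, OpenDate}, {Branch} is not a superkey ({Branch}⁺ restricted to this set is {Branch, CustomerID}), so split on Branch -> CustomerID into {Branch, CustomerID} and {AcctType, Balance, Branch, LoanNo, OpenDate}.
{Branch, CustomerID} has no BCNF violation.
{AcctType, Balance, Branch, LoanNo, OpenDate} has no BCNF violation.

{AcctType, Balance, Branch, LoanNo, OpenDate}; {Branch, CustomerID}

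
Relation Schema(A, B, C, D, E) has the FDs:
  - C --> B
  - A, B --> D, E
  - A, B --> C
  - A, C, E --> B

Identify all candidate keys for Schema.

No FD produces {A}, so it must be in every candidate key.
Closure of {A, B} is {A, B, C, D, E}, the whole schema; {A, B} is a candidate key.
Closure of {A, C} is {A, B, C, D, E}, the whole schema; {A, C} is a candidate key.
Any other superkey properly contains one of these, so there are no further candidate keys.

{A, B}, {A, C}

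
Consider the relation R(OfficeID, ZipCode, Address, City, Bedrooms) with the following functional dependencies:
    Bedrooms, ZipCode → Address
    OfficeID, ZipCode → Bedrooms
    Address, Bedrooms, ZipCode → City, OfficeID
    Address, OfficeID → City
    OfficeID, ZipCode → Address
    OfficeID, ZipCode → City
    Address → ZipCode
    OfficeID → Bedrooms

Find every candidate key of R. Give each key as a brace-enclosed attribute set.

Closure of {Address, Bedrooms} is {Address, Bedrooms, City, OfficeID, ZipCode}, the whole schema; {Address, Bedrooms} is a candidate key.
Closure of {Address, OfficeID} is {Address, Bedrooms, City, OfficeID, ZipCode}, the whole schema; {Address, OfficeID} is a candidate key.
Closure of {Bedrooms, ZipCode} is {Address, Bedrooms, City, OfficeID, ZipCode}, the whole schema; {Bedrooms, ZipCode} is a candidate key.
Closure of {OfficeID, ZipCode} is {Address, Bedrooms, City, OfficeID, ZipCode}, the whole schema; {OfficeID, ZipCode} is a candidate key.
No proper subset of any of these is a key, and no other minimal superkey exists.

{Address, Bedrooms}, {Address, OfficeID}, {Bedrooms, ZipCode}, {OfficeID, ZipCode}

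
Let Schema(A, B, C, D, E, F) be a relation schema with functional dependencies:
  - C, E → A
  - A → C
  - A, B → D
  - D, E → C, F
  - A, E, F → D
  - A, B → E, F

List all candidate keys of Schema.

{A, B}, {B, C, E}, {B, D, E}

Attributes never on any right-hand side: {B} — every candidate key must contain it.
{A, B}⁺ = {A, B, C, D, E, F} — all of the relation — so {A, B} is a candidate key.
{B, C, E}⁺ = {A, B, C, D, E, F} — all of the relation — so {B, C, E} is a candidate key.
{B, D, E}⁺ = {A, B, C, D, E, F} — all of the relation — so {B, D, E} is a candidate key.
No proper subset of any of these is a key, and no other minimal superkey exists.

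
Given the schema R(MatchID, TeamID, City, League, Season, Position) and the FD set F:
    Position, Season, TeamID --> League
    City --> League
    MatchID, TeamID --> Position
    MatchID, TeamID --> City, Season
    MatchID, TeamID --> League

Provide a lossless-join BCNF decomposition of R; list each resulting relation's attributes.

Candidate key of the original relation: {MatchID, TeamID}.
{City, League, MatchID, Position, Season, TeamID}: {Position, Season, TeamID} determines {League, Position, Season, TeamID} here but is not a superkey — split on Position, Season, TeamID --> League, giving {League, Position, Season, TeamID} and {City, MatchID, Position, Season, TeamID}.
{League, Position, Season, TeamID} is in BCNF.
{City, MatchID, Position, Season, TeamID} is in BCNF.

{City, MatchID, Position, Season, TeamID}; {League, Position, Season, TeamID}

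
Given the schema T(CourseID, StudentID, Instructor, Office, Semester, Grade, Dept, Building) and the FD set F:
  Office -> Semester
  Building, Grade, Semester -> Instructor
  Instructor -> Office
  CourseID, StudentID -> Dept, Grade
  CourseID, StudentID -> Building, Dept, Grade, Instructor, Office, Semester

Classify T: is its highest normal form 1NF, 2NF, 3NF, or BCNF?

Candidate key: {CourseID, StudentID}. Prime attributes: {CourseID, StudentID}.
Office -> Semester breaks BCNF: {Office}⁺ = {Office, Semester}, so {Office} is not a superkey.
Because {Semester} is non-prime and the left side of Office -> Semester is not a superkey, the relation is not in 3NF.
No non-prime attribute depends on a proper subset of any candidate key, so 2NF holds.

2NF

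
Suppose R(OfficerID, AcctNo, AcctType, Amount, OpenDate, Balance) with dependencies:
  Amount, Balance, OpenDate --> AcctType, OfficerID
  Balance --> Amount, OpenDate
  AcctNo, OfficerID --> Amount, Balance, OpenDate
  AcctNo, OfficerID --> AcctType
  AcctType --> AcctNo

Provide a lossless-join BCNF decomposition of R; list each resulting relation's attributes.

{AcctNo, AcctType}; {AcctType, Amount, Balance, OfficerID, OpenDate}

Candidate keys of the original relation: {AcctNo, OfficerID}, {AcctType, OfficerID}, {Balance}.
In {AcctNo, AcctType, Amount, Balance, OfficerID, OpenDate}, {AcctType} is not a superkey ({AcctType}⁺ restricted to this set is {AcctNo, AcctType}), so split on AcctType --> AcctNo into {AcctNo, AcctType} and {AcctType, Amount, Balance, OfficerID, OpenDate}.
{AcctNo, AcctType}: every determinant is a superkey — BCNF.
{AcctType, Amount, Balance, OfficerID, OpenDate}: every determinant is a superkey — BCNF.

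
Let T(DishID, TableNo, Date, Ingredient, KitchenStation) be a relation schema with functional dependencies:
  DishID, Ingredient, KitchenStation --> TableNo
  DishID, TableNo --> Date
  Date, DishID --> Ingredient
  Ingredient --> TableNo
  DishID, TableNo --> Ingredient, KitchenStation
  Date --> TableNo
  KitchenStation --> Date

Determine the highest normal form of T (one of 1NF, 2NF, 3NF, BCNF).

3NF

Candidate keys: {Date, DishID}, {DishID, Ingredient}, {DishID, KitchenStation}, {DishID, TableNo}. Prime attributes: {Date, DishID, Ingredient, KitchenStation, TableNo}.
Ingredient --> TableNo: {Ingredient}⁺ = {Ingredient, TableNo}, which is not all of the attributes, so the left side is not a superkey — BCNF is violated.
Since {TableNo} ⊆ prime attributes and every other non-superkey FD also has a prime right side, the schema is in 3NF.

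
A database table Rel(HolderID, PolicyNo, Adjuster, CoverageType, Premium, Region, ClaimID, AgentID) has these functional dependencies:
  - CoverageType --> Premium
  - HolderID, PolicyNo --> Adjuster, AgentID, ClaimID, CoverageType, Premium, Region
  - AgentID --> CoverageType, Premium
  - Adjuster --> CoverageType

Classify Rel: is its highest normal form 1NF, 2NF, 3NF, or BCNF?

Candidate key: {HolderID, PolicyNo}. Prime attributes: {HolderID, PolicyNo}.
For CoverageType --> Premium we have {CoverageType}⁺ = {CoverageType, Premium}; {CoverageType} is not a superkey, so BCNF fails.
Because {Premium} is non-prime and the left side of CoverageType --> Premium is not a superkey, the relation is not in 3NF.
No proper subset of a key has a non-prime attribute in its closure, so there is no partial dependency; 2NF holds.

2NF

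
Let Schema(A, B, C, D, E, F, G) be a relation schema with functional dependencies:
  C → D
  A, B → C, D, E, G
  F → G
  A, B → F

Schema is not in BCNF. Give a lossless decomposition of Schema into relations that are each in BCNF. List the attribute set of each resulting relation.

{A, B, C, E, F}; {C, D}; {F, G}

Candidate key of the original relation: {A, B}.
{A, B, C, D, E, F, G}: {C} determines {C, D} here but is not a superkey — split on C → D, giving {C, D} and {A, B, C, E, F, G}.
{C, D} is in BCNF.
{A, B, C, E, F, G}: {F} determines {F, G} here but is not a superkey — split on F → G, giving {F, G} and {A, B, C, E, F}.
{F, G} is in BCNF.
{A, B, C, E, F} is in BCNF.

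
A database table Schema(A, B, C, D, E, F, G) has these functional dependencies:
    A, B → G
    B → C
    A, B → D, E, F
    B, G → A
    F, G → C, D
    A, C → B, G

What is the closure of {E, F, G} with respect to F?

Start with {E, F, G}.
F, G → C, D applies; add {C, D} → now {C, D, E, F, G}.
No further FD applies.

{C, D, E, F, G}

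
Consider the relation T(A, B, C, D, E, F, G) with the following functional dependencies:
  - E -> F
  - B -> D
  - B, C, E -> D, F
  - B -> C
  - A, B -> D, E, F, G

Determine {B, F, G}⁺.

{B, C, D, F, G}

Start with {B, F, G}.
B -> D applies; add {D} → now {B, D, F, G}.
B -> C applies; add {C} → now {B, C, D, F, G}.
No further FD applies.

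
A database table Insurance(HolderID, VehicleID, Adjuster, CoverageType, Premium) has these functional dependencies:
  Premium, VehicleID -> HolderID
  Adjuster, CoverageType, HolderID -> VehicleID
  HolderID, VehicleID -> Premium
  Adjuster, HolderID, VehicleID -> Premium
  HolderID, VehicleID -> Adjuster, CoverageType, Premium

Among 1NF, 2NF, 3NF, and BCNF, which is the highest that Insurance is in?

BCNF

Candidate keys: {Adjuster, CoverageType, HolderID}, {HolderID, VehicleID}, {Premium, VehicleID}. Prime attributes: {Adjuster, CoverageType, HolderID, Premium, VehicleID}.
The left-hand side of every FD is a superkey, so BCNF is satisfied.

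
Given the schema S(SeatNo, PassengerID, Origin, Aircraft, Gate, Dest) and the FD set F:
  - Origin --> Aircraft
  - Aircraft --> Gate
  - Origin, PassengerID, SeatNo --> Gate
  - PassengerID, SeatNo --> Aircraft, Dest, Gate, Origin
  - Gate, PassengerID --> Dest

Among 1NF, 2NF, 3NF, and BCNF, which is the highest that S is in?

Candidate key: {PassengerID, SeatNo}. Prime attributes: {PassengerID, SeatNo}.
Origin --> Aircraft breaks BCNF: {Origin}⁺ = {Aircraft, Gate, Origin}, so {Origin} is not a superkey.
Because {Aircraft} is non-prime and the left side of Origin --> Aircraft is not a superkey, the relation is not in 3NF.
No non-prime attribute depends on a proper subset of any candidate key, so 2NF holds.

2NF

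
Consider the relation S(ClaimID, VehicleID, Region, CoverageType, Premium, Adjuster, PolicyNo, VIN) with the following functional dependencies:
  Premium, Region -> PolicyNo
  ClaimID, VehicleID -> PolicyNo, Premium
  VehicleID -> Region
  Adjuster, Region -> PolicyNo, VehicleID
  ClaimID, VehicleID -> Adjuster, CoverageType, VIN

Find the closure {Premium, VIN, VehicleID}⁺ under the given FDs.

Start with {Premium, VIN, VehicleID}.
VehicleID -> Region applies; add {Region} → now {Premium, Region, VIN, VehicleID}.
Premium, Region -> PolicyNo applies; add {PolicyNo} → now {PolicyNo, Premium, Region, VIN, VehicleID}.
No further FD applies.

{PolicyNo, Premium, Region, VIN, VehicleID}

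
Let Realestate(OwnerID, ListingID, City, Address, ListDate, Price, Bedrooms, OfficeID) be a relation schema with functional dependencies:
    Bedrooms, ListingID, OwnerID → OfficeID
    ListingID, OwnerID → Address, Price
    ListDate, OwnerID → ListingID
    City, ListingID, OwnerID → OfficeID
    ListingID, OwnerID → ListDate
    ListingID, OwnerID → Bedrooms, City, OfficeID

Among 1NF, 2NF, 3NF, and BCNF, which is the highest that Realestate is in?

BCNF

Candidate keys: {ListDate, OwnerID}, {ListingID, OwnerID}. Prime attributes: {ListDate, ListingID, OwnerID}.
Every FD has a superkey on the left, so the relation is in BCNF.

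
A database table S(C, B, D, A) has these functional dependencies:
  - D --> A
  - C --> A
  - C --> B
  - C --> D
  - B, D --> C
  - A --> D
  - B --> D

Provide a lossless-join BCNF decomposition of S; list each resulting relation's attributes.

Candidate keys of the original relation: {B}, {C}.
{A, B, C, D}: {D} determines {A, D} here but is not a superkey — split on D --> A, giving {A, D} and {B, C, D}.
{A, D} has no BCNF violation.
{B, C, D} has no BCNF violation.

{A, D}; {B, C, D}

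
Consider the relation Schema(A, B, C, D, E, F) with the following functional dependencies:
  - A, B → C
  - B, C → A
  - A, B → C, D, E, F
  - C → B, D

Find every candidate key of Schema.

{C} is a candidate key since {C}⁺ = {A, B, C, D, E, F} covers every attribute.
{A, B} is a candidate key since {A, B}⁺ = {A, B, C, D, E, F} covers every attribute.
Any other superkey properly contains one of these, so there are no further candidate keys.

{A, B}, {C}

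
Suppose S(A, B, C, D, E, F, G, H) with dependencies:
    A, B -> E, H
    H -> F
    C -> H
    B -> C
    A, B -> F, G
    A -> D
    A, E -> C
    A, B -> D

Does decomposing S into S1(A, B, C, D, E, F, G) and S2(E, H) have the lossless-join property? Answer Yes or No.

No

S1 ∩ S2 = {E}; its closure under F is {E}.
Neither S1 nor S2 is contained in that closure, so the decomposition is lossy.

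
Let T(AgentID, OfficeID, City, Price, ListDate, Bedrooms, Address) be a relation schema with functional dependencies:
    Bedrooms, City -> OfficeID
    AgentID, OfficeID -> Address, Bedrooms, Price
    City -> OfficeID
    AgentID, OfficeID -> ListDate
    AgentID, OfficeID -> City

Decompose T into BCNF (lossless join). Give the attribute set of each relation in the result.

{Address, AgentID, Bedrooms, City, ListDate, Price}; {City, OfficeID}

Candidate keys of the original relation: {AgentID, City}, {AgentID, OfficeID}.
Within {Address, AgentID, Bedrooms, City, ListDate, OfficeID, Price}: {Bedrooms, City}⁺ ∩ {Address, AgentID, Bedrooms, City, ListDate, OfficeID, Price} = {Bedrooms, City, OfficeID}, not the whole set, so Bedrooms, City -> OfficeID violates BCNF; decompose into {Bedrooms, City, OfficeID} and {Address, AgentID, Bedrooms, City, ListDate, Price}.
Within {Bedrooms, City, OfficeID}: {City}⁺ ∩ {Bedrooms, City, OfficeID} = {City, OfficeID}, not the whole set, so City -> OfficeID violates BCNF; decompose into {City, OfficeID} and {Bedrooms, City}.
{City, OfficeID} is in BCNF.
{Bedrooms, City} is in BCNF.
{Address, AgentID, Bedrooms, City, ListDate, Price} is in BCNF.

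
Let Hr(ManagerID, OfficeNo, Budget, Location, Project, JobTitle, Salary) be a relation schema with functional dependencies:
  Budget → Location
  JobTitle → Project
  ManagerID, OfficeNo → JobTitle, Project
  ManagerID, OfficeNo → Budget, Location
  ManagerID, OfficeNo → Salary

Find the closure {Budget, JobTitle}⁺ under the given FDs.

{Budget, JobTitle, Location, Project}

Start with {Budget, JobTitle}.
Budget → Location applies; add {Location} → now {Budget, JobTitle, Location}.
JobTitle → Project applies; add {Project} → now {Budget, JobTitle, Location, Project}.
No further FD applies.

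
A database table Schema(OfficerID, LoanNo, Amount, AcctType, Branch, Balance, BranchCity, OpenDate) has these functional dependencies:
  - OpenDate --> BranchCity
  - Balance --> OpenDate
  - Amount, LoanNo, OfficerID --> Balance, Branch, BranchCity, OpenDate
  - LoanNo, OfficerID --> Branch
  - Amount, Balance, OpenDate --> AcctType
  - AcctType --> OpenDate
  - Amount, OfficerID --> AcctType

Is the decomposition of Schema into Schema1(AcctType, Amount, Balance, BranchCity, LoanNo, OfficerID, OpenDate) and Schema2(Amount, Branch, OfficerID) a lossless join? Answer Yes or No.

No

Common attributes: {Amount, OfficerID}; their closure is {AcctType, Amount, BranchCity, OfficerID, OpenDate}.
Neither Schema1 nor Schema2 is contained in that closure, so the decomposition is lossy.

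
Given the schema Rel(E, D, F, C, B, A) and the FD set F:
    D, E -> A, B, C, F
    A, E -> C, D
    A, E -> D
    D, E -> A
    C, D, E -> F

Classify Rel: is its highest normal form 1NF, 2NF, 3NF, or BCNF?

BCNF

Candidate keys: {A, E}, {D, E}. Prime attributes: {A, D, E}.
Every FD has a superkey on the left, so the relation is in BCNF.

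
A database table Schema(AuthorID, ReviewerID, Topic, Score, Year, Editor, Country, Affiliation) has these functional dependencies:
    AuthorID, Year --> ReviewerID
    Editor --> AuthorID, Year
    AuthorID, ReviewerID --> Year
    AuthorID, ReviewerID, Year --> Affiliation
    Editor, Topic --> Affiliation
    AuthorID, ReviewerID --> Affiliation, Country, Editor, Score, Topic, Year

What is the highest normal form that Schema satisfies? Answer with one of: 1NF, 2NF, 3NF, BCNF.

Candidate keys: {AuthorID, ReviewerID}, {AuthorID, Year}, {Editor}. Prime attributes: {AuthorID, Editor, ReviewerID, Year}.
The left-hand side of every FD is a superkey, so BCNF is satisfied.

BCNF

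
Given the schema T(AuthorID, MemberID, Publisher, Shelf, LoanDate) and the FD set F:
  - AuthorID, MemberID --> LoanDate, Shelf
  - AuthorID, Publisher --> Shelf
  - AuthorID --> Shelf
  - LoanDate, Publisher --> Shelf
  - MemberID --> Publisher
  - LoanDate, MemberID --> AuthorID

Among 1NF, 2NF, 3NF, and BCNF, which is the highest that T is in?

Candidate keys: {AuthorID, MemberID}, {LoanDate, MemberID}. Prime attributes: {AuthorID, LoanDate, MemberID}.
AuthorID, Publisher --> Shelf breaks BCNF: {AuthorID, Publisher}⁺ = {AuthorID, Publisher, Shelf}, so {AuthorID, Publisher} is not a superkey.
Because {Shelf} is non-prime and the left side of AuthorID, Publisher --> Shelf is not a superkey, the relation is not in 3NF.
The proper key subset {AuthorID} of {AuthorID, MemberID} determines non-prime {Shelf}, so the relation is not even in 2NF.

1NF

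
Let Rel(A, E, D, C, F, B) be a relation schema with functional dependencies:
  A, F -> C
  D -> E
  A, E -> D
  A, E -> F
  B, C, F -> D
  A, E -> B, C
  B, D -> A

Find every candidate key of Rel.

{A, B, F}, {A, D}, {A, E}, {B, C, F}, {B, D}

Closure of {A, D} is {A, B, C, D, E, F}, the whole schema; {A, D} is a candidate key.
Closure of {A, E} is {A, B, C, D, E, F}, the whole schema; {A, E} is a candidate key.
Closure of {B, D} is {A, B, C, D, E, F}, the whole schema; {B, D} is a candidate key.
Closure of {A, B, F} is {A, B, C, D, E, F}, the whole schema; {A, B, F} is a candidate key.
Closure of {B, C, F} is {A, B, C, D, E, F}, the whole schema; {B, C, F} is a candidate key.
No proper subset of any of these is a key, and no other minimal superkey exists.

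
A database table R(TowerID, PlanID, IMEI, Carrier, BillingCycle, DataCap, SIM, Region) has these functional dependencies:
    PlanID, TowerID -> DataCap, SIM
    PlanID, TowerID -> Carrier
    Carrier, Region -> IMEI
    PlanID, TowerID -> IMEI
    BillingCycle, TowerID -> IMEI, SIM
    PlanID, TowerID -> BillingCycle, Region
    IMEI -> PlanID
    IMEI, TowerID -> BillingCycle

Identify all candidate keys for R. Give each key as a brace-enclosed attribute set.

{BillingCycle, TowerID}, {Carrier, Region, TowerID}, {IMEI, TowerID}, {PlanID, TowerID}

Attributes never on any right-hand side: {TowerID} — every candidate key must contain it.
Closure of {BillingCycle, TowerID} is {BillingCycle, Carrier, DataCap, IMEI, PlanID, Region, SIM, TowerID}, the whole schema; {BillingCycle, TowerID} is a candidate key.
Closure of {IMEI, TowerID} is {BillingCycle, Carrier, DataCap, IMEI, PlanID, Region, SIM, TowerID}, the whole schema; {IMEI, TowerID} is a candidate key.
Closure of {PlanID, TowerID} is {BillingCycle, Carrier, DataCap, IMEI, PlanID, Region, SIM, TowerID}, the whole schema; {PlanID, TowerID} is a candidate key.
Closure of {Carrier, Region, TowerID} is {BillingCycle, Carrier, DataCap, IMEI, PlanID, Region, SIM, TowerID}, the whole schema; {Carrier, Region, TowerID} is a candidate key.
Any other superkey properly contains one of these, so there are no further candidate keys.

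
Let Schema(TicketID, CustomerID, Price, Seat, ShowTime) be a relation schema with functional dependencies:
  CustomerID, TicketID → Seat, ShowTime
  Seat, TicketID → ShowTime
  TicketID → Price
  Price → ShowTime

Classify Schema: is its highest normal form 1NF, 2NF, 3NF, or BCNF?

Candidate key: {CustomerID, TicketID}. Prime attributes: {CustomerID, TicketID}.
For Seat, TicketID → ShowTime we have {Seat, TicketID}⁺ = {Price, Seat, ShowTime, TicketID}; {Seat, TicketID} is not a superkey, so BCNF fails.
Because {ShowTime} is non-prime and the left side of Seat, TicketID → ShowTime is not a superkey, the relation is not in 3NF.
{TicketID} is a proper subset of the key {CustomerID, TicketID}, and {TicketID}⁺ contains the non-prime attributes {Price, ShowTime} — a partial dependency, so 2NF is violated.

1NF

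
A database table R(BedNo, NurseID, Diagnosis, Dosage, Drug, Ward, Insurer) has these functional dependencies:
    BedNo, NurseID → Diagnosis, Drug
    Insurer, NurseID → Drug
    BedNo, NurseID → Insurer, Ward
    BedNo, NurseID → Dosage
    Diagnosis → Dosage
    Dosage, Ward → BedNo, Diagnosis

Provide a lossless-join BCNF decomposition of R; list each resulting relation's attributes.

{BedNo, Diagnosis, Ward}; {Diagnosis, Dosage}; {Diagnosis, Insurer, NurseID, Ward}; {Drug, Insurer, NurseID}

Candidate keys of the original relation: {BedNo, NurseID}, {Diagnosis, NurseID, Ward}, {Dosage, NurseID, Ward}.
Within {BedNo, Diagnosis, Dosage, Drug, Insurer, NurseID, Ward}: {Insurer, NurseID}⁺ ∩ {BedNo, Diagnosis, Dosage, Drug, Insurer, NurseID, Ward} = {Drug, Insurer, NurseID}, not the whole set, so Insurer, NurseID → Drug violates BCNF; decompose into {Drug, Insurer, NurseID} and {BedNo, Diagnosis, Dosage, Insurer, NurseID, Ward}.
{Drug, Insurer, NurseID} is in BCNF.
Within {BedNo, Diagnosis, Dosage, Insurer, NurseID, Ward}: {Diagnosis}⁺ ∩ {BedNo, Diagnosis, Dosage, Insurer, NurseID, Ward} = {Diagnosis, Dosage}, not the whole set, so Diagnosis → Dosage violates BCNF; decompose into {Diagnosis, Dosage} and {BedNo, Diagnosis, Insurer, NurseID, Ward}.
{Diagnosis, Dosage} is in BCNF.
Within {BedNo, Diagnosis, Insurer, NurseID, Ward}: {Diagnosis, Ward}⁺ ∩ {BedNo, Diagnosis, Insurer, NurseID, Ward} = {BedNo, Diagnosis, Ward}, not the whole set, so Diagnosis, Ward → BedNo violates BCNF; decompose into {BedNo, Diagnosis, Ward} and {Diagnosis, Insurer, NurseID, Ward}.
{BedNo, Diagnosis, Ward} is in BCNF.
{Diagnosis, Insurer, NurseID, Ward} is in BCNF.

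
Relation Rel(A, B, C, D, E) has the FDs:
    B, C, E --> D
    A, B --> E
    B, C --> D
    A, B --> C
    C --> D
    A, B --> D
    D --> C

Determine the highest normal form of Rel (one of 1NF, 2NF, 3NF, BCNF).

Candidate key: {A, B}. Prime attributes: {A, B}.
For B, C, E --> D we have {B, C, E}⁺ = {B, C, D, E}; {B, C, E} is not a superkey, so BCNF fails.
B, C, E --> D has non-prime {D} on the right and a non-superkey on the left, so 3NF fails.
No non-prime attribute depends on a proper subset of any candidate key, so 2NF holds.

2NF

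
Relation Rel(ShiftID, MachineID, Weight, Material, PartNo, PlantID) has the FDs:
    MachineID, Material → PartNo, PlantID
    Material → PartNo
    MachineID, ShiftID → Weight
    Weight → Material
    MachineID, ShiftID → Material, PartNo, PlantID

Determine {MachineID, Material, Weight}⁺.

{MachineID, Material, PartNo, PlantID, Weight}

Start with {MachineID, Material, Weight}.
MachineID, Material → PartNo, PlantID applies; add {PartNo, PlantID} → now {MachineID, Material, PartNo, PlantID, Weight}.
No further FD applies.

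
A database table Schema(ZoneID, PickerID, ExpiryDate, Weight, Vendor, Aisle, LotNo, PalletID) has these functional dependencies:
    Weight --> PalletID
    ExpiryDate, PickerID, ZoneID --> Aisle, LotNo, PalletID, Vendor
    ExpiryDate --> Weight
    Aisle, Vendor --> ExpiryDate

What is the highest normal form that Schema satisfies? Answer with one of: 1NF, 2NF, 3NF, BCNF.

Candidate keys: {Aisle, PickerID, Vendor, ZoneID}, {ExpiryDate, PickerID, ZoneID}. Prime attributes: {Aisle, ExpiryDate, PickerID, Vendor, ZoneID}.
For Weight --> PalletID we have {Weight}⁺ = {PalletID, Weight}; {Weight} is not a superkey, so BCNF fails.
Weight --> PalletID has non-prime {PalletID} on the right and a non-superkey on the left, so 3NF fails.
{ExpiryDate} is a proper subset of the key {ExpiryDate, PickerID, ZoneID}, and {ExpiryDate}⁺ contains the non-prime attributes {PalletID, Weight} — a partial dependency, so 2NF is violated.

1NF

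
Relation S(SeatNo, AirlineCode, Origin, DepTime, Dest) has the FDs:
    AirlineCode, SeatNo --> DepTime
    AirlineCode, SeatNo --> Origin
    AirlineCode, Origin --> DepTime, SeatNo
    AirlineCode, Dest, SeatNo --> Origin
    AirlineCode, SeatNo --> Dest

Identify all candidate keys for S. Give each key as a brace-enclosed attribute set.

Attributes never on any right-hand side: {AirlineCode} — every candidate key must contain it.
{AirlineCode, Origin}⁺ = {AirlineCode, DepTime, Dest, Origin, SeatNo}, which is every attribute, so {AirlineCode, Origin} is a candidate key.
{AirlineCode, SeatNo}⁺ = {AirlineCode, DepTime, Dest, Origin, SeatNo}, which is every attribute, so {AirlineCode, SeatNo} is a candidate key.
These are minimal and exhaustive — every other superkey contains one of them.

{AirlineCode, Origin}, {AirlineCode, SeatNo}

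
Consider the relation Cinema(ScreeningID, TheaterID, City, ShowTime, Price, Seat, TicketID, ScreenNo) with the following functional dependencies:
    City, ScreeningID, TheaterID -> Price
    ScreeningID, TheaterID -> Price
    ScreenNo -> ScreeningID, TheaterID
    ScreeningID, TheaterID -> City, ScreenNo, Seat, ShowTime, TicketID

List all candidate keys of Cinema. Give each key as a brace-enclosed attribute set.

{ScreenNo} is a candidate key since {ScreenNo}⁺ = {City, Price, ScreenNo, ScreeningID, Seat, ShowTime, TheaterID, TicketID} covers every attribute.
{ScreeningID, TheaterID} is a candidate key since {ScreeningID, TheaterID}⁺ = {City, Price, ScreenNo, ScreeningID, Seat, ShowTime, TheaterID, TicketID} covers every attribute.
Any other superkey properly contains one of these, so there are no further candidate keys.

{ScreenNo}, {ScreeningID, TheaterID}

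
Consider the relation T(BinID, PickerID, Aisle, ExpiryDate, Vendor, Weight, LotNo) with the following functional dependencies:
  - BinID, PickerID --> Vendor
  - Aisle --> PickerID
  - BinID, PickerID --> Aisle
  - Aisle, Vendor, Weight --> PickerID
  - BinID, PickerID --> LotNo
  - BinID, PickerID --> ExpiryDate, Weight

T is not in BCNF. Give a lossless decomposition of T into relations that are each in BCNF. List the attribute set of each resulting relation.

Candidate keys of the original relation: {Aisle, BinID}, {BinID, PickerID}.
{Aisle, BinID, ExpiryDate, LotNo, PickerID, Vendor, Weight}: {Aisle} determines {Aisle, PickerID} here but is not a superkey — split on Aisle --> PickerID, giving {Aisle, PickerID} and {Aisle, BinID, ExpiryDate, LotNo, Vendor, Weight}.
{Aisle, PickerID}: every determinant is a superkey — BCNF.
{Aisle, BinID, ExpiryDate, LotNo, Vendor, Weight}: every determinant is a superkey — BCNF.

{Aisle, BinID, ExpiryDate, LotNo, Vendor, Weight}; {Aisle, PickerID}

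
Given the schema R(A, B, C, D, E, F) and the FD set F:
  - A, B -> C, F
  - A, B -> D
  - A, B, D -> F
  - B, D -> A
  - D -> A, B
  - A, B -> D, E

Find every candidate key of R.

{A, B}, {D}

{D}⁺ = {A, B, C, D, E, F} — all of the relation — so {D} is a candidate key.
{A, B}⁺ = {A, B, C, D, E, F} — all of the relation — so {A, B} is a candidate key.
These are minimal and exhaustive — every other superkey contains one of them.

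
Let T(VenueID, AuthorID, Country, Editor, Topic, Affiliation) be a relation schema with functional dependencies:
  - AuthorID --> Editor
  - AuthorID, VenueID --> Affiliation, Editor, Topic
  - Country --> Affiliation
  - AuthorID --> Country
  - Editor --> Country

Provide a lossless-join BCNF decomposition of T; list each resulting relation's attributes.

{Affiliation, Country}; {AuthorID, Editor}; {AuthorID, Topic, VenueID}; {Country, Editor}

Candidate key of the original relation: {AuthorID, VenueID}.
In {Affiliation, AuthorID, Country, Editor, Topic, VenueID}, {AuthorID} is not a superkey ({AuthorID}⁺ restricted to this set is {Affiliation, AuthorID, Country, Editor}), so split on AuthorID --> Affiliation, Country, Editor into {Affiliation, AuthorID, Country, Editor} and {AuthorID, Topic, VenueID}.
In {Affiliation, AuthorID, Country, Editor}, {Country} is not a superkey ({Country}⁺ restricted to this set is {Affiliation, Country}), so split on Country --> Affiliation into {Affiliation, Country} and {AuthorID, Country, Editor}.
{Affiliation, Country}: every determinant is a superkey — BCNF.
In {AuthorID, Country, Editor}, {Editor} is not a superkey ({Editor}⁺ restricted to this set is {Country, Editor}), so split on Editor --> Country into {Country, Editor} and {AuthorID, Editor}.
{Country, Editor}: every determinant is a superkey — BCNF.
{AuthorID, Editor}: every determinant is a superkey — BCNF.
{AuthorID, Topic, VenueID}: every determinant is a superkey — BCNF.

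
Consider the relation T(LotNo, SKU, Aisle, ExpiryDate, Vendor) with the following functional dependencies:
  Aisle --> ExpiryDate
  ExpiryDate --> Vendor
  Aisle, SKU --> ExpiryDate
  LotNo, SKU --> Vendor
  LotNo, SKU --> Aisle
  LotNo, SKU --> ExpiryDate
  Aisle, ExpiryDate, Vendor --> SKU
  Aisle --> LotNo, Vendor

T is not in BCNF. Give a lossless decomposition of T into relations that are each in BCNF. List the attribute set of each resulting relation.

Candidate keys of the original relation: {Aisle}, {LotNo, SKU}.
Within {Aisle, ExpiryDate, LotNo, SKU, Vendor}: {ExpiryDate}⁺ ∩ {Aisle, ExpiryDate, LotNo, SKU, Vendor} = {ExpiryDate, Vendor}, not the whole set, so ExpiryDate --> Vendor violates BCNF; decompose into {ExpiryDate, Vendor} and {Aisle, ExpiryDate, LotNo, SKU}.
{ExpiryDate, Vendor} is in BCNF.
{Aisle, ExpiryDate, LotNo, SKU} is in BCNF.

{Aisle, ExpiryDate, LotNo, SKU}; {ExpiryDate, Vendor}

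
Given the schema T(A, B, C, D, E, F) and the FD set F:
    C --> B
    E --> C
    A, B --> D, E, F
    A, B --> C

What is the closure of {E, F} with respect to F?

{B, C, E, F}

Start with {E, F}.
E --> C applies; add {C} → now {C, E, F}.
C --> B applies; add {B} → now {B, C, E, F}.
No further FD applies.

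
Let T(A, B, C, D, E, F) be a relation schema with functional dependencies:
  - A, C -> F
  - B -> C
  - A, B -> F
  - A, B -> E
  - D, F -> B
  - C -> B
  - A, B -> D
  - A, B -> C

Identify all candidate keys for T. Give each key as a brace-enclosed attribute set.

{A, B}, {A, C}, {A, D, F}

Attributes never on any right-hand side: {A} — every candidate key must contain it.
{A, B}⁺ = {A, B, C, D, E, F}, which is every attribute, so {A, B} is a candidate key.
{A, C}⁺ = {A, B, C, D, E, F}, which is every attribute, so {A, C} is a candidate key.
{A, D, F}⁺ = {A, B, C, D, E, F}, which is every attribute, so {A, D, F} is a candidate key.
Any other superkey properly contains one of these, so there are no further candidate keys.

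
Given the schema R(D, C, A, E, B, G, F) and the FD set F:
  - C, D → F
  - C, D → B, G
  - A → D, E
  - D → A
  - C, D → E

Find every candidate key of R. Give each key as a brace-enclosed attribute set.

{C} never appears on the right of any FD, so every key must include it.
{A, C}⁺ = {A, B, C, D, E, F, G}, which is every attribute, so {A, C} is a candidate key.
{C, D}⁺ = {A, B, C, D, E, F, G}, which is every attribute, so {C, D} is a candidate key.
No proper subset of any of these is a key, and no other minimal superkey exists.

{A, C}, {C, D}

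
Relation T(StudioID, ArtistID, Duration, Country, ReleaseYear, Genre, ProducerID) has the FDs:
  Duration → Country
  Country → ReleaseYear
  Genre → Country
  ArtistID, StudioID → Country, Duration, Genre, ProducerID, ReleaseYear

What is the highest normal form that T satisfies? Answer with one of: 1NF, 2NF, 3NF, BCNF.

Candidate key: {ArtistID, StudioID}. Prime attributes: {ArtistID, StudioID}.
For Duration → Country we have {Duration}⁺ = {Country, Duration, ReleaseYear}; {Duration} is not a superkey, so BCNF fails.
Duration → Country determines the non-prime attribute {Country} from a non-superkey — 3NF is violated.
No non-prime attribute depends on a proper subset of any candidate key, so 2NF holds.

2NF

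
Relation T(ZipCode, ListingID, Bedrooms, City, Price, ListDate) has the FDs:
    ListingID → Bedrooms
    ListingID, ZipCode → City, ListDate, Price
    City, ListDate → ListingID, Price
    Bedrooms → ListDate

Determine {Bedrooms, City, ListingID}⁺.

Start with {Bedrooms, City, ListingID}.
Bedrooms → ListDate applies; add {ListDate} → now {Bedrooms, City, ListDate, ListingID}.
City, ListDate → ListingID, Price applies; add {Price} → now {Bedrooms, City, ListDate, ListingID, Price}.
No further FD applies.

{Bedrooms, City, ListDate, ListingID, Price}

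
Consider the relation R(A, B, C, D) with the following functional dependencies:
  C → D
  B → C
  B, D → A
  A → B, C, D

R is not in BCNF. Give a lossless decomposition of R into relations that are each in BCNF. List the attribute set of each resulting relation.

Candidate keys of the original relation: {A}, {B}.
In {A, B, C, D}, {C} is not a superkey ({C}⁺ restricted to this set is {C, D}), so split on C → D into {C, D} and {A, B, C}.
{C, D} is in BCNF.
{A, B, C} is in BCNF.

{A, B, C}; {C, D}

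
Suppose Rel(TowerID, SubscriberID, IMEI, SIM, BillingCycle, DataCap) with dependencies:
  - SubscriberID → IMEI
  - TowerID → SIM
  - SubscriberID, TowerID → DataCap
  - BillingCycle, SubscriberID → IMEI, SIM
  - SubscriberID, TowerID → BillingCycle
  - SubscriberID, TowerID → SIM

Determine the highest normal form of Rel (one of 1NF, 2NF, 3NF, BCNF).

1NF

Candidate key: {SubscriberID, TowerID}. Prime attributes: {SubscriberID, TowerID}.
SubscriberID → IMEI: {SubscriberID}⁺ = {IMEI, SubscriberID}, which is not all of the attributes, so the left side is not a superkey — BCNF is violated.
SubscriberID → IMEI has non-prime {IMEI} on the right and a non-superkey on the left, so 3NF fails.
Since {SubscriberID} ⊂ {SubscriberID, TowerID} and {SubscriberID}⁺ ⊇ {IMEI} with {IMEI} non-prime, there is a partial dependency; 2NF fails.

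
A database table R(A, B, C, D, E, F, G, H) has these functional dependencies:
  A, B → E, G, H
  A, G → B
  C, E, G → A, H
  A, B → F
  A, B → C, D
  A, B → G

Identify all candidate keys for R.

{A, B}, {A, G}, {C, E, G}

Closure of {A, B} is {A, B, C, D, E, F, G, H}, the whole schema; {A, B} is a candidate key.
Closure of {A, G} is {A, B, C, D, E, F, G, H}, the whole schema; {A, G} is a candidate key.
Closure of {C, E, G} is {A, B, C, D, E, F, G, H}, the whole schema; {C, E, G} is a candidate key.
No proper subset of any of these is a key, and no other minimal superkey exists.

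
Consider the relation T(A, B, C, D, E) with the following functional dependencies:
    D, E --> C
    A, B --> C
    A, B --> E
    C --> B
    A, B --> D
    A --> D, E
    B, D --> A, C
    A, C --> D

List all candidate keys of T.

{A}⁺ = {A, B, C, D, E} — all of the relation — so {A} is a candidate key.
{B, D}⁺ = {A, B, C, D, E} — all of the relation — so {B, D} is a candidate key.
{C, D}⁺ = {A, B, C, D, E} — all of the relation — so {C, D} is a candidate key.
{D, E}⁺ = {A, B, C, D, E} — all of the relation — so {D, E} is a candidate key.
No proper subset of any of these is a key, and no other minimal superkey exists.

{A}, {B, D}, {C, D}, {D, E}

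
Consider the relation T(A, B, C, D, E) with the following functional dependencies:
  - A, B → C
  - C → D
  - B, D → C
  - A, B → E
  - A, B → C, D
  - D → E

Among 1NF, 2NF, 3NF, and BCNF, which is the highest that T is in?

Candidate key: {A, B}. Prime attributes: {A, B}.
C → D: {C}⁺ = {C, D, E}, which is not all of the attributes, so the left side is not a superkey — BCNF is violated.
C → D has non-prime {D} on the right and a non-superkey on the left, so 3NF fails.
Checking every proper subset of each key, none determines a non-prime attribute — 2NF is satisfied.

2NF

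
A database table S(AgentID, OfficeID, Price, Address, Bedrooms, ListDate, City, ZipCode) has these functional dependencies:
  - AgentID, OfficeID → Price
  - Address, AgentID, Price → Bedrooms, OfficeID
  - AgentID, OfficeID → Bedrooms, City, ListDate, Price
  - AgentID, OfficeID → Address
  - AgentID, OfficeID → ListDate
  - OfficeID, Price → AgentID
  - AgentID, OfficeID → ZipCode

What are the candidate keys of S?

Closure of {AgentID, OfficeID} is {Address, AgentID, Bedrooms, City, ListDate, OfficeID, Price, ZipCode}, the whole schema; {AgentID, OfficeID} is a candidate key.
Closure of {OfficeID, Price} is {Address, AgentID, Bedrooms, City, ListDate, OfficeID, Price, ZipCode}, the whole schema; {OfficeID, Price} is a candidate key.
Closure of {Address, AgentID, Price} is {Address, AgentID, Bedrooms, City, ListDate, OfficeID, Price, ZipCode}, the whole schema; {Address, AgentID, Price} is a candidate key.
No proper subset of any of these is a key, and no other minimal superkey exists.

{Address, AgentID, Price}, {AgentID, OfficeID}, {OfficeID, Price}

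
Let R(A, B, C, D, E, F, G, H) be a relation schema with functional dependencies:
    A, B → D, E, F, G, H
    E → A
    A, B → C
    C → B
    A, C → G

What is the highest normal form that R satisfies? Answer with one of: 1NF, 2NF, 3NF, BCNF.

3NF

Candidate keys: {A, B}, {A, C}, {B, E}, {C, E}. Prime attributes: {A, B, C, E}.
For E → A we have {E}⁺ = {A, E}; {E} is not a superkey, so BCNF fails.
Its right-hand attributes {A} are all prime, as are those of every other non-superkey FD — the relation is in 3NF.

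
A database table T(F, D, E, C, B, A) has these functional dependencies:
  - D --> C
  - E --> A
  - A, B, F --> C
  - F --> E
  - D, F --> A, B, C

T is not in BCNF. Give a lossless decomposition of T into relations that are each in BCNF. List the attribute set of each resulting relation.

{A, E}; {B, D, F}; {C, D}; {E, F}

Candidate key of the original relation: {D, F}.
{A, B, C, D, E, F}: {D} determines {C, D} here but is not a superkey — split on D --> C, giving {C, D} and {A, B, D, E, F}.
{C, D}: every determinant is a superkey — BCNF.
{A, B, D, E, F}: {E} determines {A, E} here but is not a superkey — split on E --> A, giving {A, E} and {B, D, E, F}.
{A, E}: every determinant is a superkey — BCNF.
{B, D, E, F}: {F} determines {E, F} here but is not a superkey — split on F --> E, giving {E, F} and {B, D, F}.
{E, F}: every determinant is a superkey — BCNF.
{B, D, F}: every determinant is a superkey — BCNF.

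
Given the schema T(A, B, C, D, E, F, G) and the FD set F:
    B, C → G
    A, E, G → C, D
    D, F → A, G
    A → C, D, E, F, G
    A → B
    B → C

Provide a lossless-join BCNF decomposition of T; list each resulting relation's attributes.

Candidate keys of the original relation: {A}, {D, F}.
In {A, B, C, D, E, F, G}, {B, C} is not a superkey ({B, C}⁺ restricted to this set is {B, C, G}), so split on B, C → G into {B, C, G} and {A, B, C, D, E, F}.
{B, C, G}: every determinant is a superkey — BCNF.
In {A, B, C, D, E, F}, {B} is not a superkey ({B}⁺ restricted to this set is {B, C}), so split on B → C into {B, C} and {A, B, D, E, F}.
{B, C}: every determinant is a superkey — BCNF.
{A, B, D, E, F}: every determinant is a superkey — BCNF.

{A, B, D, E, F}; {B, C, G}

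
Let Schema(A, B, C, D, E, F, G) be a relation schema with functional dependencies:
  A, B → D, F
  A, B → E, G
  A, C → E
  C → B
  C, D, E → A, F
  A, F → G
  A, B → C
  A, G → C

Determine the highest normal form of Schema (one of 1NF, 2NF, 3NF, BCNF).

3NF

Candidate keys: {A, B}, {A, C}, {A, F}, {A, G}, {C, D, E}. Prime attributes: {A, B, C, D, E, F, G}.
C → B: {C}⁺ = {B, C}, which is not all of the attributes, so the left side is not a superkey — BCNF is violated.
But every attribute on its right side ({B}) is prime, and the same holds for every other non-superkey FD, so 3NF still holds.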